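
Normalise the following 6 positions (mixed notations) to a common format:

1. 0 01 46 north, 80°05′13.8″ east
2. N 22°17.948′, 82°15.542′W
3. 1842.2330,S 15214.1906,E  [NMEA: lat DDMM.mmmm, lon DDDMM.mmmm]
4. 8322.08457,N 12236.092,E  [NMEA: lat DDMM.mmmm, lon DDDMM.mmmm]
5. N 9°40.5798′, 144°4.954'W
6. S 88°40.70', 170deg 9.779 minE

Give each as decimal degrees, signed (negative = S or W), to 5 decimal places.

1. 0.02944, 80.08717
2. 22.29913, -82.25903
3. -18.70388, 152.23651
4. 83.36808, 122.60153
5. 9.67633, -144.08257
6. -88.67833, 170.16298

Point 1:
  Lat: 1′ + 46″ = 1.76667′; 0 + 1.76667/60 = 0.029444
  N → positive
  Longitude: 5′ + 13.8″ = 5.23000′; 80 + 5.23000/60 = 80.087167
  E → positive
Point 2:
  φ: 22 + 17.948/60 = 22.299133
  N ⇒ keep positive
  Longitude: 82 + 15.542/60 = 82.259033
  W → negative
Point 3:
  Latitude: split at 2 digits → 18° and 42.233′; 18 + 42.233/60 = 18.703883
  S → negative
  λ: degrees = first 3 digits = 152, minutes = 14.1906; 152 + 14.1906/60 = 152.236510
  E → positive
Point 4:
  Lat: degrees = first 2 digits = 83, minutes = 22.08457; 83 + 22.08457/60 = 83.368076
  N ⇒ keep positive
  Lon: split at 3 digits → 122° and 36.092′; 122 + 36.092/60 = 122.601533
  E → positive
Point 5:
  φ: 40.5798′ = 0.676330°; total 9.676330
  N → positive
  Lon: 4.954′ = 0.082567°; total 144.082567
  W ⇒ negate
Point 6:
  φ: 40.7′ = 0.678333°; total 88.678333
  S ⇒ negate
  λ: 170 + 9.779/60 = 170.162983
  E → positive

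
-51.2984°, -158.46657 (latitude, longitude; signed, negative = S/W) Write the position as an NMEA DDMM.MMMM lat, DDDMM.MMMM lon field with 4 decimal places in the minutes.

Latitude is negative → S; |value| = 51.298400
Latitude: 51° + 0.298400 × 60 = 51° 17.904000′
Longitude is negative → W; |value| = 158.466570
Lon: minutes = (158.466570 − 158) × 60 = 27.994200

5117.9040,S / 15827.9942,W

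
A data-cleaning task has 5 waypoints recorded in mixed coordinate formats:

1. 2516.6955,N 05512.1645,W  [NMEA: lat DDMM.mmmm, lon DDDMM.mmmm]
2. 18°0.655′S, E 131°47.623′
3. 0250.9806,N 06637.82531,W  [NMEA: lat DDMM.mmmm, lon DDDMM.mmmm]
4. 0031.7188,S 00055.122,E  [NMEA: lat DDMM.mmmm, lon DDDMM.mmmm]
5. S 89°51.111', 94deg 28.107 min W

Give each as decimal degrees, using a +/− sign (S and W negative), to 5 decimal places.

1. 25.27826, -55.20274
2. -18.01092, 131.79372
3. 2.84968, -66.63042
4. -0.52865, 0.91870
5. -89.85185, -94.46845

Point 1:
  Lat: split at 2 digits → 25° and 16.6955′; 25 + 16.6955/60 = 25.278258
  N ⇒ keep positive
  λ: degrees = first 3 digits = 55, minutes = 12.1645; 55 + 12.1645/60 = 55.202742
  hemisphere W, so the sign is −
Point 2:
  Lat: 0.655′ = 0.010917°; total 18.010917
  S → negative
  Longitude: 131 + 47.623/60 = 131.793717
  E → positive
Point 3:
  Latitude: split at 2 digits → 02° and 50.9806′; 2 + 50.9806/60 = 2.849677
  N → positive
  Lon: split at 3 digits → 066° and 37.82531′; 66 + 37.82531/60 = 66.630422
  W ⇒ negate
Point 4:
  Lat: split at 2 digits → 00° and 31.7188′; 0 + 31.7188/60 = 0.528647
  S ⇒ negate
  Longitude: degrees = first 3 digits = 0, minutes = 55.122; 0 + 55.122/60 = 0.918700
  E ⇒ keep positive
Point 5:
  Lat: 89 + 51.111/60 = 89.851850
  hemisphere S, so the sign is −
  Lon: 28.107′ = 0.468450°; total 94.468450
  W ⇒ negate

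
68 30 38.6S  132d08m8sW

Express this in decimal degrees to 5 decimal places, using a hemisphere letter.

Lat: 68 + 30/60 + 38.6/3600 = 68.510722
Longitude: 132° + 8/60 + 8/3600 = 132 + 0.133333 + 0.002222 = 132.135556

68.51072° S, 132.13556° W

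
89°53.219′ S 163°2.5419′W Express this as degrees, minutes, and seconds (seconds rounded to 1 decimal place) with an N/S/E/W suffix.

89°53′13.1″ S, 163°02′32.5″ W

Lat: fractional minutes 0.21900 × 60 = 13.140″
Longitude: 2.54190′ → 2′ and 0.54190 × 60 = 32.514″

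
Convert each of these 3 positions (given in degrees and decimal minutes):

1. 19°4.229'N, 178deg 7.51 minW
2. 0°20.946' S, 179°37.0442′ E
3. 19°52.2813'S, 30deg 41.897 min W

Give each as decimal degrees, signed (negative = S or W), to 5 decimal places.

Point 1:
  Lat: 4.229′ = 0.070483°; total 19.070483
  N ⇒ keep positive
  λ: 178 + 7.51/60 = 178.125167
  W → negative
Point 2:
  Latitude: 0 + 20.946/60 = 0.349100
  S → negative
  Lon: 179 + 37.0442/60 = 179.617403
  E → positive
Point 3:
  Lat: 19 + 52.2813/60 = 19.871355
  S → negative
  λ: 41.897′ = 0.698283°; total 30.698283
  W → negative

1. 19.07048, -178.12517
2. -0.34910, 179.61740
3. -19.87136, -30.69828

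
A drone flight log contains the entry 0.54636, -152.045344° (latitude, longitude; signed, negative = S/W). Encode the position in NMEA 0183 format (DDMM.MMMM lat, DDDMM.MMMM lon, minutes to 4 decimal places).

Lat: 0° + 0.546360 × 60 = 0° 32.781600′
Longitude is negative → W; |value| = 152.045344
Longitude: fractional part 0.045344 → 2.720640 minutes

0032.7816,N / 15202.7206,W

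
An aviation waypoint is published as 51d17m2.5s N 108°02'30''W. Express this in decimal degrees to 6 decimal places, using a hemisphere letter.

51.284028° N, 108.041667° W

Latitude: 51° + 17/60 + 2.5/3600 = 51 + 0.283333 + 0.000694 = 51.2840278
Longitude: 108° + 2/60 + 30/3600 = 108 + 0.033333 + 0.008333 = 108.0416667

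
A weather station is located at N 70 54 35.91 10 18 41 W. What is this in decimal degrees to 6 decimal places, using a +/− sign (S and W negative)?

70.909975, -10.311389

Latitude: 54′ + 35.91″ = 54.59850′; 70 + 54.59850/60 = 70.9099750
N ⇒ keep positive
λ: 18′ + 41″ = 18.68333′; 10 + 18.68333/60 = 10.3113889
W → negative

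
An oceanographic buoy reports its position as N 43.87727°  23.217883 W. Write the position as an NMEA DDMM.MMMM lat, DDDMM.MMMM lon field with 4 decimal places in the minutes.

4352.6362,N / 02313.0730,W

φ: 43° + 0.877270 × 60 = 43° 52.636200′
Longitude: 23° + 0.217883 × 60 = 23° 13.072980′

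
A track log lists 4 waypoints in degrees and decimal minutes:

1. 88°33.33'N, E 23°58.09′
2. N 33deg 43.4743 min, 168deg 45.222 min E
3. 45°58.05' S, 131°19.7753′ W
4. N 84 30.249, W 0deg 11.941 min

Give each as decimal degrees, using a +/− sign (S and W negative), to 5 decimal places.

Point 1:
  Lat: 33.33′ = 0.555500°; total 88.555500
  N → positive
  Lon: 58.09′ = 0.968167°; total 23.968167
  E ⇒ keep positive
Point 2:
  φ: 43.4743′ = 0.724572°; total 33.724572
  N → positive
  λ: 45.222′ = 0.753700°; total 168.753700
  E ⇒ keep positive
Point 3:
  φ: 45 + 58.05/60 = 45.967500
  S → negative
  λ: 131 + 19.7753/60 = 131.329588
  hemisphere W, so the sign is −
Point 4:
  Latitude: 84 + 30.249/60 = 84.504150
  N ⇒ keep positive
  Lon: 11.941′ = 0.199017°; total 0.199017
  hemisphere W, so the sign is −

1. 88.55550, 23.96817
2. 33.72457, 168.75370
3. -45.96750, -131.32959
4. 84.50415, -0.19902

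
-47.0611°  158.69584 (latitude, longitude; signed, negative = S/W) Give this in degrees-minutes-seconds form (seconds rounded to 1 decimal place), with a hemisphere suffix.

47°03′40.0″ S, 158°41′45.0″ E

Latitude is negative → S; |value| = 47.061100
φ: whole degrees 47; 3.66600′ → 3′ and 39.960″
Lon: 0.695840 × 60 = 41.75040′ → 41′, remainder × 60 = 45.024″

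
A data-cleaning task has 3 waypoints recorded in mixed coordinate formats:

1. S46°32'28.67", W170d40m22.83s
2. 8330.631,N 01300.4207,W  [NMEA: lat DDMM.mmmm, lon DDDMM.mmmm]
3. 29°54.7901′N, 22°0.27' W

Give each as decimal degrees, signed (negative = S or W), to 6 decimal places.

1. -46.541297, -170.673008
2. 83.510517, -13.007012
3. 29.913168, -22.004500

Point 1:
  φ: 46 + 32/60 + 28.67/3600 = 46.5412972
  S → negative
  λ: 170° + 40/60 + 22.83/3600 = 170 + 0.666667 + 0.006342 = 170.6730083
  W → negative
Point 2:
  φ: split at 2 digits → 83° and 30.631′; 83 + 30.631/60 = 83.5105167
  N → positive
  Lon: split at 3 digits → 013° and 0.4207′; 13 + 0.4207/60 = 13.0070117
  hemisphere W, so the sign is −
Point 3:
  Latitude: 29 + 54.7901/60 = 29.9131683
  N ⇒ keep positive
  Longitude: 22 + 0.27/60 = 22.0045000
  W ⇒ negate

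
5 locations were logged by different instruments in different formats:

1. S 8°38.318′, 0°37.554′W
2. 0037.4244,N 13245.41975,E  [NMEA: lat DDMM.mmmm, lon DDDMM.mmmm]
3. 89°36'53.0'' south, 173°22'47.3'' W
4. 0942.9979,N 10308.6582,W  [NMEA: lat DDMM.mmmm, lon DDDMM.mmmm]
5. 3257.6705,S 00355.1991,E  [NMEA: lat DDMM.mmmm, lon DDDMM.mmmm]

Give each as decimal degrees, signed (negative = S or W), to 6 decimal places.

1. -8.638633, -0.625900
2. 0.623740, 132.756996
3. -89.614722, -173.379806
4. 9.716632, -103.144303
5. -32.961175, 3.919985

Point 1:
  φ: 38.318′ = 0.638633°; total 8.6386333
  S ⇒ negate
  Lon: 37.554′ = 0.625900°; total 0.6259000
  W → negative
Point 2:
  φ: split at 2 digits → 00° and 37.4244′; 0 + 37.4244/60 = 0.6237400
  N → positive
  λ: split at 3 digits → 132° and 45.41975′; 132 + 45.41975/60 = 132.7569958
  E → positive
Point 3:
  Lat: 89° + 36/60 + 53/3600 = 89 + 0.600000 + 0.014722 = 89.6147222
  hemisphere S, so the sign is −
  Lon: 22′ + 47.3″ = 22.78833′; 173 + 22.78833/60 = 173.3798056
  W → negative
Point 4:
  φ: degrees = first 2 digits = 9, minutes = 42.9979; 9 + 42.9979/60 = 9.7166317
  N → positive
  λ: split at 3 digits → 103° and 8.6582′; 103 + 8.6582/60 = 103.1443033
  W → negative
Point 5:
  φ: degrees = first 2 digits = 32, minutes = 57.6705; 32 + 57.6705/60 = 32.9611750
  hemisphere S, so the sign is −
  Longitude: degrees = first 3 digits = 3, minutes = 55.1991; 3 + 55.1991/60 = 3.9199850
  E ⇒ keep positive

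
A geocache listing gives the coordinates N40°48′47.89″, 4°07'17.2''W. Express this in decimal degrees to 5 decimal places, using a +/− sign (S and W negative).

40.81330, -4.12144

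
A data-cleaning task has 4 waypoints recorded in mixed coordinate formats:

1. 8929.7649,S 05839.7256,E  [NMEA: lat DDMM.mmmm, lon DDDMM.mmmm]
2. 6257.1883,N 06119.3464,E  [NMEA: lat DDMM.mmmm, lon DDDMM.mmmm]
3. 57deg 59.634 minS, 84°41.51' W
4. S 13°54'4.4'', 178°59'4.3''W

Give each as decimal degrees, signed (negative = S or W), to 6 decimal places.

Point 1:
  Lat: split at 2 digits → 89° and 29.7649′; 89 + 29.7649/60 = 89.4960817
  hemisphere S, so the sign is −
  Lon: split at 3 digits → 058° and 39.7256′; 58 + 39.7256/60 = 58.6620933
  E ⇒ keep positive
Point 2:
  Latitude: split at 2 digits → 62° and 57.1883′; 62 + 57.1883/60 = 62.9531383
  N → positive
  Lon: degrees = first 3 digits = 61, minutes = 19.3464; 61 + 19.3464/60 = 61.3224400
  E ⇒ keep positive
Point 3:
  Latitude: 57 + 59.634/60 = 57.9939000
  hemisphere S, so the sign is −
  Longitude: 84 + 41.51/60 = 84.6918333
  W ⇒ negate
Point 4:
  Lat: 13 + 54/60 + 4.4/3600 = 13.9012222
  hemisphere S, so the sign is −
  Longitude: 178 + 59/60 + 4.3/3600 = 178.9845278
  W → negative

1. -89.496082, 58.662093
2. 62.953138, 61.322440
3. -57.993900, -84.691833
4. -13.901222, -178.984528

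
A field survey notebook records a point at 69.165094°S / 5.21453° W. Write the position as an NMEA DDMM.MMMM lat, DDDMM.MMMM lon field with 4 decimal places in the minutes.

φ: minutes = (69.165094 − 69) × 60 = 9.905640
Longitude: minutes = (5.214530 − 5) × 60 = 12.871800

6909.9056,S / 00512.8718,W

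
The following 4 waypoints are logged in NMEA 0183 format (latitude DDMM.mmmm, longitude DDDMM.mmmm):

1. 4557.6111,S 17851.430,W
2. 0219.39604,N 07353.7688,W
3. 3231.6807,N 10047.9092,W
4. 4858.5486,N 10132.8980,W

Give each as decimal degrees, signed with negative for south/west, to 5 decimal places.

1. -45.96019, -178.85717
2. 2.32327, -73.89615
3. 32.52801, -100.79849
4. 48.97581, -101.54830

Point 1:
  φ: split at 2 digits → 45° and 57.6111′; 45 + 57.6111/60 = 45.960185
  S → negative
  λ: split at 3 digits → 178° and 51.43′; 178 + 51.43/60 = 178.857167
  W → negative
Point 2:
  Lat: split at 2 digits → 02° and 19.39604′; 2 + 19.39604/60 = 2.323267
  N → positive
  Lon: degrees = first 3 digits = 73, minutes = 53.7688; 73 + 53.7688/60 = 73.896147
  W ⇒ negate
Point 3:
  φ: split at 2 digits → 32° and 31.6807′; 32 + 31.6807/60 = 32.528012
  N ⇒ keep positive
  λ: split at 3 digits → 100° and 47.9092′; 100 + 47.9092/60 = 100.798487
  W → negative
Point 4:
  Latitude: split at 2 digits → 48° and 58.5486′; 48 + 58.5486/60 = 48.975810
  N → positive
  Longitude: degrees = first 3 digits = 101, minutes = 32.898; 101 + 32.898/60 = 101.548300
  W → negative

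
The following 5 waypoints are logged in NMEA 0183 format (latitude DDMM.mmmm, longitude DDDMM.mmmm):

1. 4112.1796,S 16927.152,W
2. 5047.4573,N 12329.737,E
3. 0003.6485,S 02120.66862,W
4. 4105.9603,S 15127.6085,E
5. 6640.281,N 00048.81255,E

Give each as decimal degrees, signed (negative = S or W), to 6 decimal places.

1. -41.202993, -169.452533
2. 50.790955, 123.495617
3. -0.060808, -21.344477
4. -41.099338, 151.460142
5. 66.671350, 0.813543

Point 1:
  φ: degrees = first 2 digits = 41, minutes = 12.1796; 41 + 12.1796/60 = 41.2029933
  hemisphere S, so the sign is −
  Lon: split at 3 digits → 169° and 27.152′; 169 + 27.152/60 = 169.4525333
  W ⇒ negate
Point 2:
  Latitude: split at 2 digits → 50° and 47.4573′; 50 + 47.4573/60 = 50.7909550
  N ⇒ keep positive
  λ: split at 3 digits → 123° and 29.737′; 123 + 29.737/60 = 123.4956167
  E → positive
Point 3:
  Latitude: degrees = first 2 digits = 0, minutes = 3.6485; 0 + 3.6485/60 = 0.0608083
  hemisphere S, so the sign is −
  λ: split at 3 digits → 021° and 20.66862′; 21 + 20.66862/60 = 21.3444770
  W ⇒ negate
Point 4:
  φ: degrees = first 2 digits = 41, minutes = 5.9603; 41 + 5.9603/60 = 41.0993383
  S ⇒ negate
  Lon: split at 3 digits → 151° and 27.6085′; 151 + 27.6085/60 = 151.4601417
  E → positive
Point 5:
  Lat: split at 2 digits → 66° and 40.281′; 66 + 40.281/60 = 66.6713500
  N ⇒ keep positive
  Lon: split at 3 digits → 000° and 48.81255′; 0 + 48.81255/60 = 0.8135425
  E ⇒ keep positive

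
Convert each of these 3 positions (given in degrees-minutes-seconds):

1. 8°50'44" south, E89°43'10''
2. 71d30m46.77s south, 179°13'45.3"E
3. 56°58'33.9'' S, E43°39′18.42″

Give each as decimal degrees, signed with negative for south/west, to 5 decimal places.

Point 1:
  Lat: 8° + 50/60 + 44/3600 = 8 + 0.833333 + 0.012222 = 8.845556
  hemisphere S, so the sign is −
  λ: 43′ + 10″ = 43.16667′; 89 + 43.16667/60 = 89.719444
  E → positive
Point 2:
  Lat: 30′ + 46.77″ = 30.77950′; 71 + 30.77950/60 = 71.512992
  S ⇒ negate
  λ: 179 + 13/60 + 45.3/3600 = 179.229250
  E → positive
Point 3:
  Lat: 58′ + 33.9″ = 58.56500′; 56 + 58.56500/60 = 56.976083
  S → negative
  Longitude: 39′ + 18.42″ = 39.30700′; 43 + 39.30700/60 = 43.655117
  E → positive

1. -8.84556, 89.71944
2. -71.51299, 179.22925
3. -56.97608, 43.65512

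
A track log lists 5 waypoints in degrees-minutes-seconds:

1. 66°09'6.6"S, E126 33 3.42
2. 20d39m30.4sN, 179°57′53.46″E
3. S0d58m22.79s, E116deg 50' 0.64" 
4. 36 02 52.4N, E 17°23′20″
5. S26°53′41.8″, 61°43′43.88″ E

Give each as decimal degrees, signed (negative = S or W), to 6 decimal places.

1. -66.151833, 126.550950
2. 20.658444, 179.964850
3. -0.972997, 116.833511
4. 36.047889, 17.388889
5. -26.894944, 61.728856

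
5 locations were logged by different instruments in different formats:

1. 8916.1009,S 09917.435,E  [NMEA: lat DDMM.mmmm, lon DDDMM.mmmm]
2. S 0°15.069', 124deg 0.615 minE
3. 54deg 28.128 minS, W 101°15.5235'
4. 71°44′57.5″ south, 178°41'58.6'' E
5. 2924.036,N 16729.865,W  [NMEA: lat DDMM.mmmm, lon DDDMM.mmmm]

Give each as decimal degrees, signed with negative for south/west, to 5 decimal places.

1. -89.26835, 99.29058
2. -0.25115, 124.01025
3. -54.46880, -101.25873
4. -71.74931, 178.69961
5. 29.40060, -167.49775

Point 1:
  φ: degrees = first 2 digits = 89, minutes = 16.1009; 89 + 16.1009/60 = 89.268348
  S → negative
  Longitude: split at 3 digits → 099° and 17.435′; 99 + 17.435/60 = 99.290583
  E ⇒ keep positive
Point 2:
  φ: 0 + 15.069/60 = 0.251150
  S ⇒ negate
  Longitude: 124 + 0.615/60 = 124.010250
  E ⇒ keep positive
Point 3:
  φ: 28.128′ = 0.468800°; total 54.468800
  hemisphere S, so the sign is −
  λ: 101 + 15.5235/60 = 101.258725
  W → negative
Point 4:
  Lat: 44′ + 57.5″ = 44.95833′; 71 + 44.95833/60 = 71.749306
  S ⇒ negate
  Lon: 178° + 41/60 + 58.6/3600 = 178 + 0.683333 + 0.016278 = 178.699611
  E ⇒ keep positive
Point 5:
  Latitude: split at 2 digits → 29° and 24.036′; 29 + 24.036/60 = 29.400600
  N ⇒ keep positive
  Lon: degrees = first 3 digits = 167, minutes = 29.865; 167 + 29.865/60 = 167.497750
  W ⇒ negate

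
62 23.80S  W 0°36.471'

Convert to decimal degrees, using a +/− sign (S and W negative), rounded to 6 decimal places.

-62.396667, -0.607850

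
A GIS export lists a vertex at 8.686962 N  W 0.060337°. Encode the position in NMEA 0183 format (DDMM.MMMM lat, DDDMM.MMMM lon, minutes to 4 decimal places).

0841.2177,N / 00003.6202,W

Latitude: 8° + 0.686962 × 60 = 8° 41.217720′
Lon: fractional part 0.060337 → 3.620220 minutes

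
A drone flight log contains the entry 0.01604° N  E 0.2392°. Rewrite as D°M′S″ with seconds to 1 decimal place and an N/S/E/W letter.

Lat: 0.016040° → 0.96240′; 0.96240 × 60 = 57.744″
Lon: 0.239200 × 60 = 14.35200′ → 14′, remainder × 60 = 21.120″

0°00′57.7″ N, 0°14′21.1″ E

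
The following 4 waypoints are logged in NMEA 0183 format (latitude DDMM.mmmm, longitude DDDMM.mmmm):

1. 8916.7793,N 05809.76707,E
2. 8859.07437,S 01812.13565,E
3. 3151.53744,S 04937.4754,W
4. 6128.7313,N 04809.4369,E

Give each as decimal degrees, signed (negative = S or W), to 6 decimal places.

Point 1:
  φ: split at 2 digits → 89° and 16.7793′; 89 + 16.7793/60 = 89.2796550
  N ⇒ keep positive
  Longitude: degrees = first 3 digits = 58, minutes = 9.76707; 58 + 9.76707/60 = 58.1627845
  E ⇒ keep positive
Point 2:
  φ: degrees = first 2 digits = 88, minutes = 59.07437; 88 + 59.07437/60 = 88.9845728
  S ⇒ negate
  λ: split at 3 digits → 018° and 12.13565′; 18 + 12.13565/60 = 18.2022608
  E ⇒ keep positive
Point 3:
  φ: degrees = first 2 digits = 31, minutes = 51.53744; 31 + 51.53744/60 = 31.8589573
  S → negative
  λ: split at 3 digits → 049° and 37.4754′; 49 + 37.4754/60 = 49.6245900
  hemisphere W, so the sign is −
Point 4:
  Latitude: split at 2 digits → 61° and 28.7313′; 61 + 28.7313/60 = 61.4788550
  N ⇒ keep positive
  Longitude: split at 3 digits → 048° and 9.4369′; 48 + 9.4369/60 = 48.1572817
  E → positive

1. 89.279655, 58.162785
2. -88.984573, 18.202261
3. -31.858957, -49.624590
4. 61.478855, 48.157282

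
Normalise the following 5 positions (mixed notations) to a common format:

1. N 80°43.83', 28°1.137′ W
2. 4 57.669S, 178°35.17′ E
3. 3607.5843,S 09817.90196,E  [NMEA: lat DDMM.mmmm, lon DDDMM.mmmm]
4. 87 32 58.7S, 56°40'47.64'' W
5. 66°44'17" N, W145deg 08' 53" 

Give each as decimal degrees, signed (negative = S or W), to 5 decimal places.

1. 80.73050, -28.01895
2. -4.96115, 178.58617
3. -36.12641, 98.29837
4. -87.54964, -56.67990
5. 66.73806, -145.14806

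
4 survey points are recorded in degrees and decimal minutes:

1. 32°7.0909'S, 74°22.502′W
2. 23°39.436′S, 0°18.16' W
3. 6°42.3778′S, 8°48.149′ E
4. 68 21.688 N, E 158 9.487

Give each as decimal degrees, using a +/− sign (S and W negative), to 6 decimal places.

1. -32.118182, -74.375033
2. -23.657267, -0.302667
3. -6.706297, 8.802483
4. 68.361467, 158.158117

Point 1:
  Lat: 7.0909′ = 0.118182°; total 32.1181817
  hemisphere S, so the sign is −
  Lon: 74 + 22.502/60 = 74.3750333
  W → negative
Point 2:
  Lat: 23 + 39.436/60 = 23.6572667
  hemisphere S, so the sign is −
  Lon: 0 + 18.16/60 = 0.3026667
  W → negative
Point 3:
  Latitude: 6 + 42.3778/60 = 6.7062967
  S → negative
  Lon: 8 + 48.149/60 = 8.8024833
  E → positive
Point 4:
  Latitude: 21.688′ = 0.361467°; total 68.3614667
  N → positive
  λ: 9.487′ = 0.158117°; total 158.1581167
  E → positive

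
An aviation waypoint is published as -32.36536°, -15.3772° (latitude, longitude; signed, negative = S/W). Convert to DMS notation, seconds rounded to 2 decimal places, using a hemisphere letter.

Latitude is negative → S; |value| = 32.365360
Latitude: 0.365360 × 60 = 21.92160′ → 21′, remainder × 60 = 55.2960″
Longitude is negative → W; |value| = 15.377200
Longitude: 0.377200° → 22.63200′; 0.63200 × 60 = 37.9200″

32°21′55.30″ S, 15°22′37.92″ W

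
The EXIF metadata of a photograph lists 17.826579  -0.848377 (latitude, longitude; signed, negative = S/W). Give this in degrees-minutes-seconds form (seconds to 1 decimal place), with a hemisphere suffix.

φ: 0.826579 × 60 = 49.59474′ → 49′, remainder × 60 = 35.684″
Longitude is negative → W; |value| = 0.848377
Longitude: 0.848377° → 50.90262′; 0.90262 × 60 = 54.157″

17°49′35.7″ N, 0°50′54.2″ W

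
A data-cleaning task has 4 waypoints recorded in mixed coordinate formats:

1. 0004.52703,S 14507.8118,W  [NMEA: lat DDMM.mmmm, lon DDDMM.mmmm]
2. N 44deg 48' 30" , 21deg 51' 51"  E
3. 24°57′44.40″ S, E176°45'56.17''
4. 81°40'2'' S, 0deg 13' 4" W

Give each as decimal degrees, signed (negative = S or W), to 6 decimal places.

Point 1:
  φ: degrees = first 2 digits = 0, minutes = 4.52703; 0 + 4.52703/60 = 0.0754505
  S ⇒ negate
  Longitude: split at 3 digits → 145° and 7.8118′; 145 + 7.8118/60 = 145.1301967
  hemisphere W, so the sign is −
Point 2:
  φ: 48′ + 30″ = 48.50000′; 44 + 48.50000/60 = 44.8083333
  N → positive
  λ: 21 + 51/60 + 51/3600 = 21.8641667
  E → positive
Point 3:
  φ: 24 + 57/60 + 44.4/3600 = 24.9623333
  S → negative
  Longitude: 176 + 45/60 + 56.17/3600 = 176.7656028
  E → positive
Point 4:
  φ: 81° + 40/60 + 2/3600 = 81 + 0.666667 + 0.000556 = 81.6672222
  S → negative
  Lon: 0° + 13/60 + 4/3600 = 0 + 0.216667 + 0.001111 = 0.2177778
  W → negative

1. -0.075451, -145.130197
2. 44.808333, 21.864167
3. -24.962333, 176.765603
4. -81.667222, -0.217778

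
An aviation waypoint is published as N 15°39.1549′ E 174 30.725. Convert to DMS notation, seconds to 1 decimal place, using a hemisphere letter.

φ: fractional minutes 0.15490 × 60 = 9.294″
Longitude: 30.72500′ → 30′ and 0.72500 × 60 = 43.500″

15°39′9.3″ N, 174°30′43.5″ E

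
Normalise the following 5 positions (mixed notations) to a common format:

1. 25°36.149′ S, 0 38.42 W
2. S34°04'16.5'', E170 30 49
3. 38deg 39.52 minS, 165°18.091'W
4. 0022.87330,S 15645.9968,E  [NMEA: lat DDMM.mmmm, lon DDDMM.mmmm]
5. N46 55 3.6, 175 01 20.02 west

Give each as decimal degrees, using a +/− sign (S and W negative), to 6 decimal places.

Point 1:
  Lat: 36.149′ = 0.602483°; total 25.6024833
  S ⇒ negate
  λ: 0 + 38.42/60 = 0.6403333
  hemisphere W, so the sign is −
Point 2:
  Latitude: 4′ + 16.5″ = 4.27500′; 34 + 4.27500/60 = 34.0712500
  S → negative
  Longitude: 170 + 30/60 + 49/3600 = 170.5136111
  E ⇒ keep positive
Point 3:
  φ: 38 + 39.52/60 = 38.6586667
  S ⇒ negate
  Longitude: 18.091′ = 0.301517°; total 165.3015167
  W ⇒ negate
Point 4:
  φ: split at 2 digits → 00° and 22.8733′; 0 + 22.8733/60 = 0.3812217
  S → negative
  λ: degrees = first 3 digits = 156, minutes = 45.9968; 156 + 45.9968/60 = 156.7666133
  E ⇒ keep positive
Point 5:
  Lat: 46° + 55/60 + 3.6/3600 = 46 + 0.916667 + 0.001000 = 46.9176667
  N → positive
  Lon: 175° + 1/60 + 20.02/3600 = 175 + 0.016667 + 0.005561 = 175.0222278
  W ⇒ negate

1. -25.602483, -0.640333
2. -34.071250, 170.513611
3. -38.658667, -165.301517
4. -0.381222, 156.766613
5. 46.917667, -175.022228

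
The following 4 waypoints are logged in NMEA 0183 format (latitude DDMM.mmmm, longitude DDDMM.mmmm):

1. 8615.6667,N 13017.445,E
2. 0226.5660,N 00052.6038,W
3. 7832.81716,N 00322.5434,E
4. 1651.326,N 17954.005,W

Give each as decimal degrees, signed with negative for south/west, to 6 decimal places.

1. 86.261112, 130.290750
2. 2.442767, -0.876730
3. 78.546953, 3.375723
4. 16.855433, -179.900083

Point 1:
  Latitude: split at 2 digits → 86° and 15.6667′; 86 + 15.6667/60 = 86.2611117
  N → positive
  λ: split at 3 digits → 130° and 17.445′; 130 + 17.445/60 = 130.2907500
  E ⇒ keep positive
Point 2:
  Lat: split at 2 digits → 02° and 26.566′; 2 + 26.566/60 = 2.4427667
  N → positive
  λ: degrees = first 3 digits = 0, minutes = 52.6038; 0 + 52.6038/60 = 0.8767300
  W ⇒ negate
Point 3:
  Latitude: degrees = first 2 digits = 78, minutes = 32.81716; 78 + 32.81716/60 = 78.5469527
  N → positive
  Lon: degrees = first 3 digits = 3, minutes = 22.5434; 3 + 22.5434/60 = 3.3757233
  E → positive
Point 4:
  Latitude: degrees = first 2 digits = 16, minutes = 51.326; 16 + 51.326/60 = 16.8554333
  N → positive
  Lon: split at 3 digits → 179° and 54.005′; 179 + 54.005/60 = 179.9000833
  W ⇒ negate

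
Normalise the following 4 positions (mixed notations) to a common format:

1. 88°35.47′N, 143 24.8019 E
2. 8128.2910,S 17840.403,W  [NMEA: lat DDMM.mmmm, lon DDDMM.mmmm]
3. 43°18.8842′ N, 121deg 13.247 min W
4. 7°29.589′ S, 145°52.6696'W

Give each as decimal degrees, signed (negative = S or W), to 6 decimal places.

1. 88.591167, 143.413365
2. -81.471517, -178.673383
3. 43.314737, -121.220783
4. -7.493150, -145.877827

Point 1:
  φ: 88 + 35.47/60 = 88.5911667
  N → positive
  Lon: 143 + 24.8019/60 = 143.4133650
  E ⇒ keep positive
Point 2:
  Lat: split at 2 digits → 81° and 28.291′; 81 + 28.291/60 = 81.4715167
  S ⇒ negate
  Longitude: split at 3 digits → 178° and 40.403′; 178 + 40.403/60 = 178.6733833
  W → negative
Point 3:
  Latitude: 18.8842′ = 0.314737°; total 43.3147367
  N → positive
  Lon: 121 + 13.247/60 = 121.2207833
  W ⇒ negate
Point 4:
  Lat: 7 + 29.589/60 = 7.4931500
  S ⇒ negate
  λ: 52.6696′ = 0.877827°; total 145.8778267
  W → negative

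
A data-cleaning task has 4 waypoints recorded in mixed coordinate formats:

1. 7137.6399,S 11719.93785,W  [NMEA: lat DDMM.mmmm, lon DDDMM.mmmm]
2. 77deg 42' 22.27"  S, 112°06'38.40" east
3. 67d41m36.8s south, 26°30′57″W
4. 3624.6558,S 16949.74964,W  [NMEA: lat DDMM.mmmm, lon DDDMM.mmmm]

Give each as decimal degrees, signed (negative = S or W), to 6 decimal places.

Point 1:
  Lat: degrees = first 2 digits = 71, minutes = 37.6399; 71 + 37.6399/60 = 71.6273317
  S → negative
  λ: degrees = first 3 digits = 117, minutes = 19.93785; 117 + 19.93785/60 = 117.3322975
  hemisphere W, so the sign is −
Point 2:
  Lat: 77 + 42/60 + 22.27/3600 = 77.7061861
  hemisphere S, so the sign is −
  λ: 6′ + 38.4″ = 6.64000′; 112 + 6.64000/60 = 112.1106667
  E ⇒ keep positive
Point 3:
  Lat: 41′ + 36.8″ = 41.61333′; 67 + 41.61333/60 = 67.6935556
  S ⇒ negate
  Lon: 26 + 30/60 + 57/3600 = 26.5158333
  W ⇒ negate
Point 4:
  φ: split at 2 digits → 36° and 24.6558′; 36 + 24.6558/60 = 36.4109300
  hemisphere S, so the sign is −
  Lon: degrees = first 3 digits = 169, minutes = 49.74964; 169 + 49.74964/60 = 169.8291607
  hemisphere W, so the sign is −

1. -71.627332, -117.332298
2. -77.706186, 112.110667
3. -67.693556, -26.515833
4. -36.410930, -169.829161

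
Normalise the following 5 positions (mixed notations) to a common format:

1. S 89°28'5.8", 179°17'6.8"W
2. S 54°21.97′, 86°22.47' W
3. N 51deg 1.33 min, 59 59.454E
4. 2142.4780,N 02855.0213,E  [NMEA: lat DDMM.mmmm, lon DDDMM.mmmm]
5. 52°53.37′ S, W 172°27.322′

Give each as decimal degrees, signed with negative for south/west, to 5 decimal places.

1. -89.46828, -179.28522
2. -54.36617, -86.37450
3. 51.02217, 59.99090
4. 21.70797, 28.91702
5. -52.88950, -172.45537

Point 1:
  Latitude: 89 + 28/60 + 5.8/3600 = 89.468278
  hemisphere S, so the sign is −
  Lon: 179° + 17/60 + 6.8/3600 = 179 + 0.283333 + 0.001889 = 179.285222
  W ⇒ negate
Point 2:
  Latitude: 54 + 21.97/60 = 54.366167
  hemisphere S, so the sign is −
  λ: 22.47′ = 0.374500°; total 86.374500
  W ⇒ negate
Point 3:
  Lat: 51 + 1.33/60 = 51.022167
  N ⇒ keep positive
  Longitude: 59 + 59.454/60 = 59.990900
  E → positive
Point 4:
  Latitude: split at 2 digits → 21° and 42.478′; 21 + 42.478/60 = 21.707967
  N → positive
  Longitude: degrees = first 3 digits = 28, minutes = 55.0213; 28 + 55.0213/60 = 28.917022
  E ⇒ keep positive
Point 5:
  φ: 53.37′ = 0.889500°; total 52.889500
  hemisphere S, so the sign is −
  Longitude: 172 + 27.322/60 = 172.455367
  hemisphere W, so the sign is −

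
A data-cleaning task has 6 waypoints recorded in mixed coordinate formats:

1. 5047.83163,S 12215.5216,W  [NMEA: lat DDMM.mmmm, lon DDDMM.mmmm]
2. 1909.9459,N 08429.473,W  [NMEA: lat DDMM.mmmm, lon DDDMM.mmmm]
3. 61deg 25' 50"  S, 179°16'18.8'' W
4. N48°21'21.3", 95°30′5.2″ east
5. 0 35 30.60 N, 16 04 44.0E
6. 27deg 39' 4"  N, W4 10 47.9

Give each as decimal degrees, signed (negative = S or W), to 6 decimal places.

1. -50.797194, -122.258693
2. 19.165765, -84.491217
3. -61.430556, -179.271889
4. 48.355917, 95.501444
5. 0.591833, 16.078889
6. 27.651111, -4.179972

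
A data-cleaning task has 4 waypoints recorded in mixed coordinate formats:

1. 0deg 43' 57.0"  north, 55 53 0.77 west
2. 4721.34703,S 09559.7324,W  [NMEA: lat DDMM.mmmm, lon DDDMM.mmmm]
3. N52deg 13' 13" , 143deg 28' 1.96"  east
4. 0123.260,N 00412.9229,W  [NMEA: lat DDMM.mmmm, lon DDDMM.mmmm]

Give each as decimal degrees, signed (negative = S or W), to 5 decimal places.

1. 0.73250, -55.88355
2. -47.35578, -95.99554
3. 52.22028, 143.46721
4. 1.38767, -4.21538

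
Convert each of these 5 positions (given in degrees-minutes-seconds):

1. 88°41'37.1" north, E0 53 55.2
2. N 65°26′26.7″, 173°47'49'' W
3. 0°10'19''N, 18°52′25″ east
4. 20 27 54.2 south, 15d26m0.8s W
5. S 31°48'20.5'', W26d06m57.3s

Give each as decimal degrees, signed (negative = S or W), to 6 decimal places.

Point 1:
  Latitude: 88° + 41/60 + 37.1/3600 = 88 + 0.683333 + 0.010306 = 88.6936389
  N → positive
  Longitude: 53′ + 55.2″ = 53.92000′; 0 + 53.92000/60 = 0.8986667
  E → positive
Point 2:
  φ: 65° + 26/60 + 26.7/3600 = 65 + 0.433333 + 0.007417 = 65.4407500
  N ⇒ keep positive
  Longitude: 173° + 47/60 + 49/3600 = 173 + 0.783333 + 0.013611 = 173.7969444
  hemisphere W, so the sign is −
Point 3:
  φ: 0° + 10/60 + 19/3600 = 0 + 0.166667 + 0.005278 = 0.1719444
  N ⇒ keep positive
  Lon: 18 + 52/60 + 25/3600 = 18.8736111
  E ⇒ keep positive
Point 4:
  Latitude: 20° + 27/60 + 54.2/3600 = 20 + 0.450000 + 0.015056 = 20.4650556
  S ⇒ negate
  Longitude: 15 + 26/60 + 0.8/3600 = 15.4335556
  W → negative
Point 5:
  Latitude: 31 + 48/60 + 20.5/3600 = 31.8056944
  S ⇒ negate
  Lon: 6′ + 57.3″ = 6.95500′; 26 + 6.95500/60 = 26.1159167
  hemisphere W, so the sign is −

1. 88.693639, 0.898667
2. 65.440750, -173.796944
3. 0.171944, 18.873611
4. -20.465056, -15.433556
5. -31.805694, -26.115917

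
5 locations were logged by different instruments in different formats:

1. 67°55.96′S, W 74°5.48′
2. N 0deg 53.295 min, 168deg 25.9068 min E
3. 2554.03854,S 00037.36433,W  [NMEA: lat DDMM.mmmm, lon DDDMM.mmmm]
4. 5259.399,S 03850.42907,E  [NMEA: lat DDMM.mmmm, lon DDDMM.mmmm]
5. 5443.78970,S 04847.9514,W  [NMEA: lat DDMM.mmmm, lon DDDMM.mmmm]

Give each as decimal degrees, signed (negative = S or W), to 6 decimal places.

1. -67.932667, -74.091333
2. 0.888250, 168.431780
3. -25.900642, -0.622739
4. -52.989983, 38.840485
5. -54.729828, -48.799190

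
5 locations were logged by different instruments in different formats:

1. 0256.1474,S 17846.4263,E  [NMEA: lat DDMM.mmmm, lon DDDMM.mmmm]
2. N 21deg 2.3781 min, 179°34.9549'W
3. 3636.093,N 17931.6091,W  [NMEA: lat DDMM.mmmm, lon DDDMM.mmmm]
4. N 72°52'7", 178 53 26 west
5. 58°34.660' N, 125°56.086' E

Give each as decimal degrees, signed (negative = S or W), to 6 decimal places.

Point 1:
  Latitude: degrees = first 2 digits = 2, minutes = 56.1474; 2 + 56.1474/60 = 2.9357900
  hemisphere S, so the sign is −
  λ: degrees = first 3 digits = 178, minutes = 46.4263; 178 + 46.4263/60 = 178.7737717
  E ⇒ keep positive
Point 2:
  φ: 21 + 2.3781/60 = 21.0396350
  N → positive
  Lon: 34.9549′ = 0.582582°; total 179.5825817
  W → negative
Point 3:
  Latitude: split at 2 digits → 36° and 36.093′; 36 + 36.093/60 = 36.6015500
  N → positive
  Lon: split at 3 digits → 179° and 31.6091′; 179 + 31.6091/60 = 179.5268183
  W ⇒ negate
Point 4:
  φ: 72 + 52/60 + 7/3600 = 72.8686111
  N → positive
  Lon: 178 + 53/60 + 26/3600 = 178.8905556
  hemisphere W, so the sign is −
Point 5:
  φ: 34.66′ = 0.577667°; total 58.5776667
  N → positive
  λ: 56.086′ = 0.934767°; total 125.9347667
  E ⇒ keep positive

1. -2.935790, 178.773772
2. 21.039635, -179.582582
3. 36.601550, -179.526818
4. 72.868611, -178.890556
5. 58.577667, 125.934767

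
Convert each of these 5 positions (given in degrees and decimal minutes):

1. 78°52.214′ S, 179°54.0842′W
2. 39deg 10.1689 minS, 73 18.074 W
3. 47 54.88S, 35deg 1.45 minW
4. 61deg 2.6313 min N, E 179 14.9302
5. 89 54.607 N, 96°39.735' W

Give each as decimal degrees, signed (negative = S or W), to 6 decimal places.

Point 1:
  Latitude: 52.214′ = 0.870233°; total 78.8702333
  hemisphere S, so the sign is −
  Longitude: 54.0842′ = 0.901403°; total 179.9014033
  hemisphere W, so the sign is −
Point 2:
  Lat: 10.1689′ = 0.169482°; total 39.1694817
  hemisphere S, so the sign is −
  Lon: 18.074′ = 0.301233°; total 73.3012333
  hemisphere W, so the sign is −
Point 3:
  φ: 54.88′ = 0.914667°; total 47.9146667
  S → negative
  Longitude: 1.45′ = 0.024167°; total 35.0241667
  hemisphere W, so the sign is −
Point 4:
  φ: 2.6313′ = 0.043855°; total 61.0438550
  N → positive
  Longitude: 14.9302′ = 0.248837°; total 179.2488367
  E ⇒ keep positive
Point 5:
  φ: 89 + 54.607/60 = 89.9101167
  N ⇒ keep positive
  λ: 96 + 39.735/60 = 96.6622500
  hemisphere W, so the sign is −

1. -78.870233, -179.901403
2. -39.169482, -73.301233
3. -47.914667, -35.024167
4. 61.043855, 179.248837
5. 89.910117, -96.662250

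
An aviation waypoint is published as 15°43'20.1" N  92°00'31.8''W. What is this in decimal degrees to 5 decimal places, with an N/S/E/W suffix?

15.72225° N, 92.00883° W

Lat: 43′ + 20.1″ = 43.33500′; 15 + 43.33500/60 = 15.722250
Longitude: 92 + 0/60 + 31.8/3600 = 92.008833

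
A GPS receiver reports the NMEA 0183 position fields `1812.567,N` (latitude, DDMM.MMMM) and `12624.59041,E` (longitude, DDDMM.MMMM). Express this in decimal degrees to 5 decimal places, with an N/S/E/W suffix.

φ: split at 2 digits → 18° and 12.567′; 18 + 12.567/60 = 18.209450
Lon: degrees = first 3 digits = 126, minutes = 24.59041; 126 + 24.59041/60 = 126.409840

18.20945° N, 126.40984° E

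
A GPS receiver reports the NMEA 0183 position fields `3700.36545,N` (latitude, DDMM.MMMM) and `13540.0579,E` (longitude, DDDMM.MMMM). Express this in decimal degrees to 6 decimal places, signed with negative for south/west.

Lat: split at 2 digits → 37° and 0.36545′; 37 + 0.36545/60 = 37.0060908
N → positive
λ: split at 3 digits → 135° and 40.0579′; 135 + 40.0579/60 = 135.6676317
E ⇒ keep positive

37.006091, 135.667632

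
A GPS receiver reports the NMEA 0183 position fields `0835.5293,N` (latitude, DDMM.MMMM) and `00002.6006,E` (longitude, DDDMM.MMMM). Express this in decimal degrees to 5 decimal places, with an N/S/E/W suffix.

Latitude: split at 2 digits → 08° and 35.5293′; 8 + 35.5293/60 = 8.592155
Lon: split at 3 digits → 000° and 2.6006′; 0 + 2.6006/60 = 0.043343

8.59216° N, 0.04334° E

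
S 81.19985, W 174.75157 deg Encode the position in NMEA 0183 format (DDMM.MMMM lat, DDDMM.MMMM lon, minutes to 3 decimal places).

8111.991,S / 17445.094,W

Latitude: 81° + 0.199850 × 60 = 81° 11.99100′
Lon: minutes = (174.751570 − 174) × 60 = 45.09420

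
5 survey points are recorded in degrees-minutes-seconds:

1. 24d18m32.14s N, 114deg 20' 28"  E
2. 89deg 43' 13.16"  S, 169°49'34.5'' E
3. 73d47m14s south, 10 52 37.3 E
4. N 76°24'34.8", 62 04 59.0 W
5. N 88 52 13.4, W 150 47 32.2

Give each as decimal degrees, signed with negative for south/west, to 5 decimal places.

1. 24.30893, 114.34111
2. -89.72032, 169.82625
3. -73.78722, 10.87703
4. 76.40967, -62.08306
5. 88.87039, -150.79228

Point 1:
  Lat: 24 + 18/60 + 32.14/3600 = 24.308928
  N → positive
  Lon: 114° + 20/60 + 28/3600 = 114 + 0.333333 + 0.007778 = 114.341111
  E → positive
Point 2:
  Latitude: 89 + 43/60 + 13.16/3600 = 89.720322
  S ⇒ negate
  Lon: 49′ + 34.5″ = 49.57500′; 169 + 49.57500/60 = 169.826250
  E → positive
Point 3:
  φ: 73° + 47/60 + 14/3600 = 73 + 0.783333 + 0.003889 = 73.787222
  S → negative
  λ: 10 + 52/60 + 37.3/3600 = 10.877028
  E → positive
Point 4:
  Latitude: 76° + 24/60 + 34.8/3600 = 76 + 0.400000 + 0.009667 = 76.409667
  N ⇒ keep positive
  λ: 4′ + 59″ = 4.98333′; 62 + 4.98333/60 = 62.083056
  hemisphere W, so the sign is −
Point 5:
  Latitude: 52′ + 13.4″ = 52.22333′; 88 + 52.22333/60 = 88.870389
  N → positive
  λ: 47′ + 32.2″ = 47.53667′; 150 + 47.53667/60 = 150.792278
  W ⇒ negate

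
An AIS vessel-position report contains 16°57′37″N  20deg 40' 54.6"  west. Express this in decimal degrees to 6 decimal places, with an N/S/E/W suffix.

16.960278° N, 20.681833° W

φ: 57′ + 37″ = 57.61667′; 16 + 57.61667/60 = 16.9602778
Lon: 20° + 40/60 + 54.6/3600 = 20 + 0.666667 + 0.015167 = 20.6818333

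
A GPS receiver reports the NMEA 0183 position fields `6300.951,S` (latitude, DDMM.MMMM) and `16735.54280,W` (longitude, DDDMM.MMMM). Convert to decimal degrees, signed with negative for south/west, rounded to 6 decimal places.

φ: split at 2 digits → 63° and 0.951′; 63 + 0.951/60 = 63.0158500
S ⇒ negate
λ: degrees = first 3 digits = 167, minutes = 35.5428; 167 + 35.5428/60 = 167.5923800
W → negative

-63.015850, -167.592380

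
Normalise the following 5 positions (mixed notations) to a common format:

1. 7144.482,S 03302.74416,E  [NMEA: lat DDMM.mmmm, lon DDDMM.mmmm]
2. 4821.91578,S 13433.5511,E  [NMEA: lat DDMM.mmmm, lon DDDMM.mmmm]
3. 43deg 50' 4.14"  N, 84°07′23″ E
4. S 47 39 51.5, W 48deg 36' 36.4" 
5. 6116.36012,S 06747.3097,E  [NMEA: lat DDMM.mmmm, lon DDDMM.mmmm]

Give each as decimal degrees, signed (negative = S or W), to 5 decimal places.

1. -71.74137, 33.04574
2. -48.36526, 134.55919
3. 43.83448, 84.12306
4. -47.66431, -48.61011
5. -61.27267, 67.78850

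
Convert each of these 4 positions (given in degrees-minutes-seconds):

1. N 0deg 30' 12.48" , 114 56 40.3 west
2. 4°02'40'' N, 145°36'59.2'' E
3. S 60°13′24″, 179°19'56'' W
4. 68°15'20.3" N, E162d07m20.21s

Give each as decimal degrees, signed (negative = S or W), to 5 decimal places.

1. 0.50347, -114.94453
2. 4.04444, 145.61644
3. -60.22333, -179.33222
4. 68.25564, 162.12228

Point 1:
  Lat: 0° + 30/60 + 12.48/3600 = 0 + 0.500000 + 0.003467 = 0.503467
  N → positive
  λ: 114 + 56/60 + 40.3/3600 = 114.944528
  W ⇒ negate
Point 2:
  φ: 4° + 2/60 + 40/3600 = 4 + 0.033333 + 0.011111 = 4.044444
  N → positive
  λ: 145° + 36/60 + 59.2/3600 = 145 + 0.600000 + 0.016444 = 145.616444
  E ⇒ keep positive
Point 3:
  φ: 60 + 13/60 + 24/3600 = 60.223333
  S → negative
  Longitude: 19′ + 56″ = 19.93333′; 179 + 19.93333/60 = 179.332222
  hemisphere W, so the sign is −
Point 4:
  φ: 68° + 15/60 + 20.3/3600 = 68 + 0.250000 + 0.005639 = 68.255639
  N → positive
  Lon: 162 + 7/60 + 20.21/3600 = 162.122281
  E → positive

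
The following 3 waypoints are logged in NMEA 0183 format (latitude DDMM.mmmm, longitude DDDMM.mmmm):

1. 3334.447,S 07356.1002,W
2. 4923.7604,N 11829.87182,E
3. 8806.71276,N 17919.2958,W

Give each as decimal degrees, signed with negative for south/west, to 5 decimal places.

1. -33.57412, -73.93500
2. 49.39601, 118.49786
3. 88.11188, -179.32160

Point 1:
  φ: split at 2 digits → 33° and 34.447′; 33 + 34.447/60 = 33.574117
  S → negative
  λ: degrees = first 3 digits = 73, minutes = 56.1002; 73 + 56.1002/60 = 73.935003
  hemisphere W, so the sign is −
Point 2:
  Lat: degrees = first 2 digits = 49, minutes = 23.7604; 49 + 23.7604/60 = 49.396007
  N → positive
  λ: degrees = first 3 digits = 118, minutes = 29.87182; 118 + 29.87182/60 = 118.497864
  E → positive
Point 3:
  φ: degrees = first 2 digits = 88, minutes = 6.71276; 88 + 6.71276/60 = 88.111879
  N ⇒ keep positive
  λ: degrees = first 3 digits = 179, minutes = 19.2958; 179 + 19.2958/60 = 179.321597
  W ⇒ negate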